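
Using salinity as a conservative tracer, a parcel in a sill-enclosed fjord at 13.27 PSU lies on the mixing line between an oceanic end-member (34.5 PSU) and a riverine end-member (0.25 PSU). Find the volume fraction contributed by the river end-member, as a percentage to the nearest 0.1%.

Let f be the freshwater fraction. Salt balance per unit volume:
f×0.25 + (1−f)×34.5 = 13.27
f = (34.5 − 13.27) / (34.5 − 0.25) = 21.23/34.25 = 0.6199

62.0%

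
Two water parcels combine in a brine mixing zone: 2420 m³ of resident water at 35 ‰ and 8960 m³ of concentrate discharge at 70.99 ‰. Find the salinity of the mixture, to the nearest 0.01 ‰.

Conserving salt mass:
salt = 2,420×35 + 8,960×70.99 = 84,700 + 636,070.4 = 720,770.4
volume = 2,420 + 8,960 = 11,380 m³
S = 720,770.4 / 11,380 = 63.3366 ‰

63.34 ‰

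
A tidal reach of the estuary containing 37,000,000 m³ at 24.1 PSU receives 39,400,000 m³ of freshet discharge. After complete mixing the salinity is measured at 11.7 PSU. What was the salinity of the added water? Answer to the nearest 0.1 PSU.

Salt balance: 37,000,000×24.1 + 39,400,000×S = 76,400,000×11.7
891,700,000 + 39,400,000·S = 893,880,000
S = (893,880,000 − 891,700,000) / 39,400,000 = 0.0553 PSU

0.1 PSU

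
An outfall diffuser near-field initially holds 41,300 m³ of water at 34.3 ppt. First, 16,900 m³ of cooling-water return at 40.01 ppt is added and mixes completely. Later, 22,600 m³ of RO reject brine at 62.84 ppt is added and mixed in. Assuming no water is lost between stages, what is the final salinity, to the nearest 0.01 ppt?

43.48 ppt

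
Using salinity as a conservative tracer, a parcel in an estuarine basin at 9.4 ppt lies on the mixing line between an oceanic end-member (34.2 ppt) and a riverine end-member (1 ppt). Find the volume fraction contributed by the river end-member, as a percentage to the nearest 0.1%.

Let f be the freshwater fraction. Salt balance per unit volume:
f×1 + (1−f)×34.2 = 9.4
f = (34.2 − 9.4) / (34.2 − 1) = 24.8/33.2 = 0.747

74.7%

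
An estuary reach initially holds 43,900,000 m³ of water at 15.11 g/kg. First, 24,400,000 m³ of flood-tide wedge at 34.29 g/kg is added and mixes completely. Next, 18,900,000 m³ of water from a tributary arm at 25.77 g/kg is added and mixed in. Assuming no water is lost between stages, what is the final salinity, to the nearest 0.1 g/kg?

22.8 g/kg

Mass of salt is conserved:
Initial salt = 43,900,000×15.11 = 663,329,000
After stage 1: salt = 663,329,000 + 24,400,000×34.29 = 1,500,005,000; volume = 68,300,000 m³; S = 21.962 g/kg
After stage 2: salt = 1,500,005,000 + 18,900,000×25.77 = 1,987,058,000; volume = 87,200,000 m³
S = 1,987,058,000 / 87,200,000 = 22.7874 g/kg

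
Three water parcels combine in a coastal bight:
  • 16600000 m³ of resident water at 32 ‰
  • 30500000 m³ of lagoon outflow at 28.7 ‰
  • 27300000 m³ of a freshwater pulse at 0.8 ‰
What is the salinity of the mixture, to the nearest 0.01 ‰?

19.20 ‰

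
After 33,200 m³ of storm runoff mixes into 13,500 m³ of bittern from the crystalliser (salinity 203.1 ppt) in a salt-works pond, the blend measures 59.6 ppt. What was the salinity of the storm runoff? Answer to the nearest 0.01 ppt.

1.25 ppt

Salt balance: 13,500×203.1 + 33,200×S = 46,700×59.6
2,741,850 + 33,200·S = 2,783,320
S = (2,783,320 − 2,741,850) / 33,200 = 1.2491 ppt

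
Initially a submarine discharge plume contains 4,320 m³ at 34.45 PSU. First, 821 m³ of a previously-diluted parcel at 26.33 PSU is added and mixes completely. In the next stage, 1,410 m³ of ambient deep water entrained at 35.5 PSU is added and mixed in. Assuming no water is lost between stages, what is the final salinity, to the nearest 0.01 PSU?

Weighted by volume,
Initial salt = 4,320×34.45 = 148,824
After stage 1: salt = 148,824 + 821×26.33 = 170,440.93; volume = 5,141 m³; S = 33.153 PSU
After stage 2: salt = 170,440.93 + 1,410×35.5 = 220,495.93; volume = 6,551 m³
S = 220,495.93 / 6,551 = 33.6584 PSU

33.66 PSU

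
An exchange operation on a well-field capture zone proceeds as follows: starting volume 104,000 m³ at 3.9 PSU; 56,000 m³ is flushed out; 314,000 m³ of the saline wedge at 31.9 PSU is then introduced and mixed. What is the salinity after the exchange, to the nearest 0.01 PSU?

28.19 PSU

Remaining after removal: 48,000 m³ at 3.9 PSU (salt = 187,200)
After addition: salt = 187,200 + 314,000×31.9 = 10,203,800; volume = 362,000 m³
S = 10,203,800 / 362,000 = 28.1873 PSU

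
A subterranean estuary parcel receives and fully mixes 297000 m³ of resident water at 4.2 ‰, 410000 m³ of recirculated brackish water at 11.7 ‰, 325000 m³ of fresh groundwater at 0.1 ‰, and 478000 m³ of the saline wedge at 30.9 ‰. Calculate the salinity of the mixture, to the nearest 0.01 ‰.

Total salt / total volume:
salt = 297,000×4.2 + 410,000×11.7 + 325,000×0.1 + 478,000×30.9 = 1,247,400 + 4,797,000 + 32,500 + 14,770,200 = 20,847,100
volume = 297,000 + 410,000 + 325,000 + 478,000 = 1,510,000 m³
S = 20,847,100 / 1,510,000 = 13.806 ‰

13.81 ‰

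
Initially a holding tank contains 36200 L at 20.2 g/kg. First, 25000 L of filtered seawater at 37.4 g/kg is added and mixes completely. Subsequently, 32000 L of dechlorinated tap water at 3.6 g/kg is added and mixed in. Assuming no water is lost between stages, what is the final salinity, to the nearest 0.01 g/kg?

Total salt / total volume:
Initial salt = 36,200×20.2 = 731,240
After stage 1: salt = 731,240 + 25,000×37.4 = 1,666,240; volume = 61,200 L; S = 27.226 g/kg
After stage 2: salt = 1,666,240 + 32,000×3.6 = 1,781,440; volume = 93,200 L
S = 1,781,440 / 93,200 = 19.1142 g/kg

19.11 g/kg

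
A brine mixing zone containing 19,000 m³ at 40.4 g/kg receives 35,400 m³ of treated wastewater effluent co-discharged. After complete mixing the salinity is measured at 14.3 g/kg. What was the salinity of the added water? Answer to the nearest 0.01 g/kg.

0.29 g/kg

Salt balance: 19,000×40.4 + 35,400×S = 54,400×14.3
767,600 + 35,400·S = 777,920
S = (777,920 − 767,600) / 35,400 = 0.2915 g/kg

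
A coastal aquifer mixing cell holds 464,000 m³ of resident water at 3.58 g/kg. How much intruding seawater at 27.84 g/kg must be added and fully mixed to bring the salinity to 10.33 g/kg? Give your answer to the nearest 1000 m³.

Salt balance: 464,000×3.58 + V×27.84 = (464,000+V)×10.33
1,661,120 + 27.84V = 4,793,120 + 10.33V
3,132,000 = 17.51V
V = 178,869.22 m³

179000 m³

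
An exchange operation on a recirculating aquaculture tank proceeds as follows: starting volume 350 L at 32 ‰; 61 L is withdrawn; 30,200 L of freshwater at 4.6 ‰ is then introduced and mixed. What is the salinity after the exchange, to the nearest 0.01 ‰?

Remaining after removal: 289 L at 32 ‰ (salt = 9,248)
After addition: salt = 9,248 + 30,200×4.6 = 148,168; volume = 30,489 L
S = 148,168 / 30,489 = 4.8597 ‰

4.86 ‰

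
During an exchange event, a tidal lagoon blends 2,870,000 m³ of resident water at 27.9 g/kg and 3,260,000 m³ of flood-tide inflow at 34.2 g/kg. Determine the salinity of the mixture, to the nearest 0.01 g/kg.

Mass of salt is conserved:
salt = 2,870,000×27.9 + 3,260,000×34.2 = 80,073,000 + 111,492,000 = 191,565,000
volume = 2,870,000 + 3,260,000 = 6,130,000 m³
S = 191,565,000 / 6,130,000 = 31.2504 g/kg

31.25 g/kg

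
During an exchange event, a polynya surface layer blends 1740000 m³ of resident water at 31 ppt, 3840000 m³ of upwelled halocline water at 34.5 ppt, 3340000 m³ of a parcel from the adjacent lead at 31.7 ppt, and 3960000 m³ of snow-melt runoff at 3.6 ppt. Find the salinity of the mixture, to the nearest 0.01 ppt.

23.80 ppt

By conservation of dissolved salt,
salt = 1,740,000×31 + 3,840,000×34.5 + 3,340,000×31.7 + 3,960,000×3.6 = 53,940,000 + 132,480,000 + 105,878,000 + 14,256,000 = 306,554,000
volume = 1,740,000 + 3,840,000 + 3,340,000 + 3,960,000 = 12,880,000 m³
S = 306,554,000 / 12,880,000 = 23.8008 ppt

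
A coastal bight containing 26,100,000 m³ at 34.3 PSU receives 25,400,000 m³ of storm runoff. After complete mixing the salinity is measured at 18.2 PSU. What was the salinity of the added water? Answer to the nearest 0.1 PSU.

Salt balance: 26,100,000×34.3 + 25,400,000×S = 51,500,000×18.2
895,230,000 + 25,400,000·S = 937,300,000
S = (937,300,000 − 895,230,000) / 25,400,000 = 1.6563 PSU

1.7 PSU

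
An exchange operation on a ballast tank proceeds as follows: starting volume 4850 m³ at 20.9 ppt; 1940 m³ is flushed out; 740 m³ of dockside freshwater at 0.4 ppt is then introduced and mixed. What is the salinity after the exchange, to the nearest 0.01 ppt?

Remaining after removal: 2,910 m³ at 20.9 ppt (salt = 60,819)
After addition: salt = 60,819 + 740×0.4 = 61,115; volume = 3,650 m³
S = 61,115 / 3,650 = 16.7438 ppt

16.74 ppt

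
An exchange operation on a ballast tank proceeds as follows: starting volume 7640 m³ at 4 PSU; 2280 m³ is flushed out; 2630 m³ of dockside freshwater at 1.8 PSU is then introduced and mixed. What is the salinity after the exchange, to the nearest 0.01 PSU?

3.28 PSU

Remaining after removal: 5,360 m³ at 4 PSU (salt = 21,440)
After addition: salt = 21,440 + 2,630×1.8 = 26,174; volume = 7,990 m³
S = 26,174 / 7,990 = 3.2758 PSU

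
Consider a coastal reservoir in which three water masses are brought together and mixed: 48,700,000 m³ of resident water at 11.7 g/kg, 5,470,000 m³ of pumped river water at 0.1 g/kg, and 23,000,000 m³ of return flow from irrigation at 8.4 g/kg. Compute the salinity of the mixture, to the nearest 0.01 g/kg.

9.89 g/kg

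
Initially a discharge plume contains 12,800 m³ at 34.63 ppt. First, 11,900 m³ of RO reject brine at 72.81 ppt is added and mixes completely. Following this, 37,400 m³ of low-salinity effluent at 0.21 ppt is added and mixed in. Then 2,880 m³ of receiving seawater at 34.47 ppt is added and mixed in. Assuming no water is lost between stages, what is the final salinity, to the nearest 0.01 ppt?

21.80 ppt

Conserving salt mass:
Initial salt = 12,800×34.63 = 443,264
After stage 1: salt = 443,264 + 11,900×72.81 = 1,309,703; volume = 24,700 m³; S = 53.024 ppt
After stage 2: salt = 1,309,703 + 37,400×0.21 = 1,317,557; volume = 62,100 m³; S = 21.217 ppt
After stage 3: salt = 1,317,557 + 2,880×34.47 = 1,416,830.6; volume = 64,980 m³
S = 1,416,830.6 / 64,980 = 21.8041 ppt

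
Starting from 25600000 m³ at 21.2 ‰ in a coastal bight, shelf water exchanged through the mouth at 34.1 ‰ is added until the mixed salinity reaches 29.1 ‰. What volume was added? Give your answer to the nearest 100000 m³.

40400000 m³

Salt balance: 25,600,000×21.2 + V×34.1 = (25,600,000+V)×29.1
542,720,000 + 34.1V = 744,960,000 + 29.1V
202,240,000 = 5V
V = 40,448,000 m³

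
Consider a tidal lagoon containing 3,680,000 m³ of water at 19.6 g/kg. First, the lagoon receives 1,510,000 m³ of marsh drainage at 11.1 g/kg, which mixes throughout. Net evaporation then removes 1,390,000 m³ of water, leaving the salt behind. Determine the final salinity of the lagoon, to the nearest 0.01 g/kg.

23.39 g/kg

After mixing: salt = 3,680,000×19.6 + 1,510,000×11.1 = 88,889,000; volume = 5,190,000 m³
After evaporation: salt unchanged = 88,889,000; volume = 5,190,000 − 1,390,000 = 3,800,000 m³
S = 88,889,000 / 3,800,000 = 23.3918 g/kg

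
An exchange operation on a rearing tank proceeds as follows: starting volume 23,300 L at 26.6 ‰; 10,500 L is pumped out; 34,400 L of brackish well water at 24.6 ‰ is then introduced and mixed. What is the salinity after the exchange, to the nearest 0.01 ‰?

Remaining after removal: 12,800 L at 26.6 ‰ (salt = 340,480)
After addition: salt = 340,480 + 34,400×24.6 = 1,186,720; volume = 47,200 L
S = 1,186,720 / 47,200 = 25.1424 ‰

25.14 ‰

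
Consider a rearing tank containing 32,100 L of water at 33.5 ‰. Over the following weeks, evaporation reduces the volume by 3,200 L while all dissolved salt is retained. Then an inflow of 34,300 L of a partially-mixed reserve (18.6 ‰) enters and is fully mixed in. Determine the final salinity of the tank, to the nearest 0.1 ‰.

After evaporation: salt = 32,100×33.5 = 1,075,350; volume = 32,100 − 3,200 = 28,900 L
After mixing: salt = 1,075,350 + 34,300×18.6 = 1,713,330; volume = 28,900 + 34,300 = 63,200 L
S = 1,713,330 / 63,200 = 27.1097 ‰

27.1 ‰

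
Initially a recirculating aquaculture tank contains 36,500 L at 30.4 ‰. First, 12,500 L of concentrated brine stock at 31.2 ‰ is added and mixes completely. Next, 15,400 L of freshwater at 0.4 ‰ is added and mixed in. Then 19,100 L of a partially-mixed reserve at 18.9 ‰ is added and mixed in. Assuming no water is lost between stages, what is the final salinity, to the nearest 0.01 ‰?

Weighted by volume,
Initial salt = 36,500×30.4 = 1,109,600
After stage 1: salt = 1,109,600 + 12,500×31.2 = 1,499,600; volume = 49,000 L; S = 30.604 ‰
After stage 2: salt = 1,499,600 + 15,400×0.4 = 1,505,760; volume = 64,400 L; S = 23.381 ‰
After stage 3: salt = 1,505,760 + 19,100×18.9 = 1,866,750; volume = 83,500 L
S = 1,866,750 / 83,500 = 22.3563 ‰

22.36 ‰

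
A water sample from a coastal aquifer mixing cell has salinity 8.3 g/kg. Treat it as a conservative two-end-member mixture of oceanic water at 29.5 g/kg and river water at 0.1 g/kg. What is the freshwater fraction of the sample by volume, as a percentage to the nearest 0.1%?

72.1%

Let f be the freshwater fraction. Salt balance per unit volume:
f×0.1 + (1−f)×29.5 = 8.3
f = (29.5 − 8.3) / (29.5 − 0.1) = 21.2/29.4 = 0.7211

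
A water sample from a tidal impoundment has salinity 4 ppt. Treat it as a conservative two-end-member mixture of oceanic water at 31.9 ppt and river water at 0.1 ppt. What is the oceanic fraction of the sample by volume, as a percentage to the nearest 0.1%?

Let g be the oceanic fraction. Salt balance per unit volume:
g×31.9 + (1−g)×0.1 = 4
g = (4 − 0.1) / (31.9 − 0.1) = 3.9/31.8 = 0.1226

12.3%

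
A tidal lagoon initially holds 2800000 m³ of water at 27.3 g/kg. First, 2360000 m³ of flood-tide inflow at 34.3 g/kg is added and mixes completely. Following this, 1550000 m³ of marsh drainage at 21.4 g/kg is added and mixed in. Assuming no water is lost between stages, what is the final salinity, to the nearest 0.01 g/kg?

28.40 g/kg

Conserving salt mass:
Initial salt = 2,800,000×27.3 = 76,440,000
After stage 1: salt = 76,440,000 + 2,360,000×34.3 = 157,388,000; volume = 5,160,000 m³; S = 30.502 g/kg
After stage 2: salt = 157,388,000 + 1,550,000×21.4 = 190,558,000; volume = 6,710,000 m³
S = 190,558,000 / 6,710,000 = 28.3991 g/kg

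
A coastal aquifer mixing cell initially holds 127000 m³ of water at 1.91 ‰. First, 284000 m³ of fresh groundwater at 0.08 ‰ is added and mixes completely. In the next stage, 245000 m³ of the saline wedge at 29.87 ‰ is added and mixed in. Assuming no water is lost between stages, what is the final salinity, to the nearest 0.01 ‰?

11.56 ‰

Salt balance:
Initial salt = 127,000×1.91 = 242,570
After stage 1: salt = 242,570 + 284,000×0.08 = 265,290; volume = 411,000 m³; S = 0.645 ‰
After stage 2: salt = 265,290 + 245,000×29.87 = 7,583,440; volume = 656,000 m³
S = 7,583,440 / 656,000 = 11.5601 ‰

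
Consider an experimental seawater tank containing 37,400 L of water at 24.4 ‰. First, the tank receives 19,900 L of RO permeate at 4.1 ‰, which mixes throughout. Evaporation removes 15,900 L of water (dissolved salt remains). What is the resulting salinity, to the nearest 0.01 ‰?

24.01 ‰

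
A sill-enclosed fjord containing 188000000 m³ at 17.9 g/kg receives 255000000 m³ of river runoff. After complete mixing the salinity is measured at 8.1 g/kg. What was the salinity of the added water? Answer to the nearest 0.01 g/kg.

Salt balance: 188,000,000×17.9 + 255,000,000×S = 443,000,000×8.1
3,365,200,000 + 255,000,000·S = 3,588,300,000
S = (3,588,300,000 − 3,365,200,000) / 255,000,000 = 0.8749 g/kg

0.87 g/kg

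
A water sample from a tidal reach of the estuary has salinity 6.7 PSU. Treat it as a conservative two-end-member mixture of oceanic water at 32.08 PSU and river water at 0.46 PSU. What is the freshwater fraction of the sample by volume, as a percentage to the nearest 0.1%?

Let f be the freshwater fraction. Salt balance per unit volume:
f×0.46 + (1−f)×32.08 = 6.7
f = (32.08 − 6.7) / (32.08 − 0.46) = 25.38/31.62 = 0.8027

80.3%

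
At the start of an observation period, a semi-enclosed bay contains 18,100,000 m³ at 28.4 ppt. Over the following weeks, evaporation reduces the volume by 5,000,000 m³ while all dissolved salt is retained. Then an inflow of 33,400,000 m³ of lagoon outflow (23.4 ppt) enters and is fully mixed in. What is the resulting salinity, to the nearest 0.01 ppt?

After evaporation: salt = 18,100,000×28.4 = 514,040,000; volume = 18,100,000 − 5,000,000 = 13,100,000 m³
After mixing: salt = 514,040,000 + 33,400,000×23.4 = 1,295,600,000; volume = 13,100,000 + 33,400,000 = 46,500,000 m³
S = 1,295,600,000 / 46,500,000 = 27.8624 ppt

27.86 ppt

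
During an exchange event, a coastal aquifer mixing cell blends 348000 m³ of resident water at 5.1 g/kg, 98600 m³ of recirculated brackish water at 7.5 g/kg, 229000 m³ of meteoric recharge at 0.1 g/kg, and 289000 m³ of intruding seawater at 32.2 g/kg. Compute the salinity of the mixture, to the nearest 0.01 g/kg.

12.28 g/kg

By conservation of dissolved salt,
salt = 348,000×5.1 + 98,600×7.5 + 229,000×0.1 + 289,000×32.2 = 1,774,800 + 739,500 + 22,900 + 9,305,800 = 11,843,000
volume = 348,000 + 98,600 + 229,000 + 289,000 = 964,600 m³
S = 11,843,000 / 964,600 = 12.2776 g/kg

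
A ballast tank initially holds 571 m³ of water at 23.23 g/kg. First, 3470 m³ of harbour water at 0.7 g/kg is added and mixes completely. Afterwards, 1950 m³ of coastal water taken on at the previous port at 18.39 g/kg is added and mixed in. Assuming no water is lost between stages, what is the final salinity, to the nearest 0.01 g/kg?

8.61 g/kg

By conservation of dissolved salt,
Initial salt = 571×23.23 = 13,264.33
After stage 1: salt = 13,264.33 + 3,470×0.7 = 15,693.33; volume = 4,041 m³; S = 3.884 g/kg
After stage 2: salt = 15,693.33 + 1,950×18.39 = 51,553.83; volume = 5,991 m³
S = 51,553.83 / 5,991 = 8.6052 g/kg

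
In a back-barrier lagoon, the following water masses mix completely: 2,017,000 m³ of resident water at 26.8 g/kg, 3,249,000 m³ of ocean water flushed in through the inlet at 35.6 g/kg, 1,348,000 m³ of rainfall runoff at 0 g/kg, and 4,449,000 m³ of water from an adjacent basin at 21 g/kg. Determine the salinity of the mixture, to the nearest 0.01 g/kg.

Mass of salt is conserved:
salt = 2,017,000×26.8 + 3,249,000×35.6 + 1,348,000×0 + 4,449,000×21 = 54,055,600 + 115,664,400 + 0 + 93,429,000 = 263,149,000
volume = 2,017,000 + 3,249,000 + 1,348,000 + 4,449,000 = 11,063,000 m³
S = 263,149,000 / 11,063,000 = 23.7864 g/kg

23.79 g/kg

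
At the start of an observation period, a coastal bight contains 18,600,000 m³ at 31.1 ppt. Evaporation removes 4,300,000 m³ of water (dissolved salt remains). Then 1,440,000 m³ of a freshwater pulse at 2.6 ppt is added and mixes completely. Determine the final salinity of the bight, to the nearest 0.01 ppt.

36.99 ppt

After evaporation: salt = 18,600,000×31.1 = 578,460,000; volume = 18,600,000 − 4,300,000 = 14,300,000 m³
After mixing: salt = 578,460,000 + 1,440,000×2.6 = 582,204,000; volume = 14,300,000 + 1,440,000 = 15,740,000 m³
S = 582,204,000 / 15,740,000 = 36.9888 ppt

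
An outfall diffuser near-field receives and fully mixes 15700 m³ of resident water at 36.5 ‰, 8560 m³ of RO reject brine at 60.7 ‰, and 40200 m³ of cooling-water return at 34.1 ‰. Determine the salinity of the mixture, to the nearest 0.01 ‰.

38.22 ‰

By conservation of dissolved salt,
salt = 15,700×36.5 + 8,560×60.7 + 40,200×34.1 = 573,050 + 519,592 + 1,370,820 = 2,463,462
volume = 15,700 + 8,560 + 40,200 = 64,460 m³
S = 2,463,462 / 64,460 = 38.2169 ‰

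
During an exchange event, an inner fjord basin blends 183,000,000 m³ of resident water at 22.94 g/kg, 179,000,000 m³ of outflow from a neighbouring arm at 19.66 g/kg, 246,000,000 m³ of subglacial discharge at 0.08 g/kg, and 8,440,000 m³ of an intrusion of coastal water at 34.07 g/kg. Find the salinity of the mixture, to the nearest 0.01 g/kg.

13.02 g/kg

Salt balance:
salt = 183,000,000×22.94 + 179,000,000×19.66 + 246,000,000×0.08 + 8,440,000×34.07 = 4,198,020,000 + 3,519,140,000 + 19,680,000 + 287,550,800 = 8,024,390,800
volume = 183,000,000 + 179,000,000 + 246,000,000 + 8,440,000 = 616,440,000 m³
S = 8,024,390,800 / 616,440,000 = 13.0173 g/kg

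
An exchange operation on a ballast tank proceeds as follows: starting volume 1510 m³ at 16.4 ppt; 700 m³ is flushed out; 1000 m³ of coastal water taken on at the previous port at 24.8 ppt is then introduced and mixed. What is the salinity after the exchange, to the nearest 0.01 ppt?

Remaining after removal: 810 m³ at 16.4 ppt (salt = 13,284)
After addition: salt = 13,284 + 1,000×24.8 = 38,084; volume = 1,810 m³
S = 38,084 / 1,810 = 21.0409 ppt

21.04 ppt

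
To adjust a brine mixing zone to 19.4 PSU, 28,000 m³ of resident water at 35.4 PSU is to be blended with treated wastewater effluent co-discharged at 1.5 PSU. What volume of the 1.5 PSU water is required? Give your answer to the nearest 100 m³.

Salt balance: 28,000×35.4 + V×1.5 = (28,000+V)×19.4
991,200 + 1.5V = 543,200 + 19.4V
448,000 = 17.9V
V = 25,027.93 m³

25000 m³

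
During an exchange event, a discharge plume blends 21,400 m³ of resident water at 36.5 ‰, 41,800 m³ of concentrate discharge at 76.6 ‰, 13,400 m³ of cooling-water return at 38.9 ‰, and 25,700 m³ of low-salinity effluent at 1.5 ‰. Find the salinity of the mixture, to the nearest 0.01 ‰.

Mass of salt is conserved:
salt = 21,400×36.5 + 41,800×76.6 + 13,400×38.9 + 25,700×1.5 = 781,100 + 3,201,880 + 521,260 + 38,550 = 4,542,790
volume = 21,400 + 41,800 + 13,400 + 25,700 = 102,300 m³
S = 4,542,790 / 102,300 = 44.4065 ‰

44.41 ‰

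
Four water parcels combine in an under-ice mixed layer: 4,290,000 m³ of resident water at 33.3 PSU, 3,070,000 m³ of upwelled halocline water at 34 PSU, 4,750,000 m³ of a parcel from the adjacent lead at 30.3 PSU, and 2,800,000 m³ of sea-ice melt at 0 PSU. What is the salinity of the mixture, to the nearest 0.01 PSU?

Salt balance:
salt = 4,290,000×33.3 + 3,070,000×34 + 4,750,000×30.3 + 2,800,000×0 = 142,857,000 + 104,380,000 + 143,925,000 + 0 = 391,162,000
volume = 4,290,000 + 3,070,000 + 4,750,000 + 2,800,000 = 14,910,000 m³
S = 391,162,000 / 14,910,000 = 26.2349 PSU

26.23 PSU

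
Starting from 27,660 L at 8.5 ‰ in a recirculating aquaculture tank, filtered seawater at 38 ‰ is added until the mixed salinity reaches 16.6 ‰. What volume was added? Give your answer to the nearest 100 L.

Salt balance: 27,660×8.5 + V×38 = (27,660+V)×16.6
235,110 + 38V = 459,156 + 16.6V
224,046 = 21.4V
V = 10,469.44 L

10500 L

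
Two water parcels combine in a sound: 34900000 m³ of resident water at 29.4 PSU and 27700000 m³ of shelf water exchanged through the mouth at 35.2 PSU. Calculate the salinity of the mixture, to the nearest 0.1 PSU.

32.0 PSU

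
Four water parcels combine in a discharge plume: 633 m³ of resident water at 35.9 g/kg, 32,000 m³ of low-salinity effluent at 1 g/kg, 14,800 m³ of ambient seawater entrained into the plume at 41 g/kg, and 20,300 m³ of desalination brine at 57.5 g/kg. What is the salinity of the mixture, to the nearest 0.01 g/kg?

27.00 g/kg

Salt balance:
salt = 633×35.9 + 32,000×1 + 14,800×41 + 20,300×57.5 = 22,724.7 + 32,000 + 606,800 + 1,167,250 = 1,828,774.7
volume = 633 + 32,000 + 14,800 + 20,300 = 67,733 m³
S = 1,828,774.7 / 67,733 = 26.9998 g/kg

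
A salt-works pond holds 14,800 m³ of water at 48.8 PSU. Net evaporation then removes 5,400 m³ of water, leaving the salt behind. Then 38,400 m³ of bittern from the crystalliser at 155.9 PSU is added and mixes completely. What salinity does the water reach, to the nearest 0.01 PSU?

After evaporation: salt = 14,800×48.8 = 722,240; volume = 14,800 − 5,400 = 9,400 m³
After mixing: salt = 722,240 + 38,400×155.9 = 6,708,800; volume = 9,400 + 38,400 = 47,800 m³
S = 6,708,800 / 47,800 = 140.3515 PSU

140.35 PSU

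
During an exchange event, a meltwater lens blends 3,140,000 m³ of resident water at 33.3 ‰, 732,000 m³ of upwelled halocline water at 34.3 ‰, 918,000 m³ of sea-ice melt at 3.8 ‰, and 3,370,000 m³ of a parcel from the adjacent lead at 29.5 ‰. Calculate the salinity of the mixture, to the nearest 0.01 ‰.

Conserving salt mass:
salt = 3,140,000×33.3 + 732,000×34.3 + 918,000×3.8 + 3,370,000×29.5 = 104,562,000 + 25,107,600 + 3,488,400 + 99,415,000 = 232,573,000
volume = 3,140,000 + 732,000 + 918,000 + 3,370,000 = 8,160,000 m³
S = 232,573,000 / 8,160,000 = 28.5016 ‰

28.50 ‰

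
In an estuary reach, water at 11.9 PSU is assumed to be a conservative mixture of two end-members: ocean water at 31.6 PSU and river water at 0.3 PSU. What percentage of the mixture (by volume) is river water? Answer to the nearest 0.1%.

62.9%

Let f be the freshwater fraction. Salt balance per unit volume:
f×0.3 + (1−f)×31.6 = 11.9
f = (31.6 − 11.9) / (31.6 − 0.3) = 19.7/31.3 = 0.6294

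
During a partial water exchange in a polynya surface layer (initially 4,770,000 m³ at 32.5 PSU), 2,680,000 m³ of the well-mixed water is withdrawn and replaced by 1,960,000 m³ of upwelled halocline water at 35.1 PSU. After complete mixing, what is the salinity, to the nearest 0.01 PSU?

33.76 PSU

Remaining after removal: 2,090,000 m³ at 32.5 PSU (salt = 67,925,000)
After addition: salt = 67,925,000 + 1,960,000×35.1 = 136,721,000; volume = 4,050,000 m³
S = 136,721,000 / 4,050,000 = 33.7583 PSU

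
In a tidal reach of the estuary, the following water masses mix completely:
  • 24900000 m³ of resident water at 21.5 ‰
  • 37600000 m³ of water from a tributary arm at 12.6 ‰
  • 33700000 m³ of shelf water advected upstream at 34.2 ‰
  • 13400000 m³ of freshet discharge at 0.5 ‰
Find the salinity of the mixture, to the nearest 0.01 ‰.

Conserving salt mass:
salt = 24,900,000×21.5 + 37,600,000×12.6 + 33,700,000×34.2 + 13,400,000×0.5 = 535,350,000 + 473,760,000 + 1,152,540,000 + 6,700,000 = 2,168,350,000
volume = 24,900,000 + 37,600,000 + 33,700,000 + 13,400,000 = 109,600,000 m³
S = 2,168,350,000 / 109,600,000 = 19.7842 ‰

19.78 ‰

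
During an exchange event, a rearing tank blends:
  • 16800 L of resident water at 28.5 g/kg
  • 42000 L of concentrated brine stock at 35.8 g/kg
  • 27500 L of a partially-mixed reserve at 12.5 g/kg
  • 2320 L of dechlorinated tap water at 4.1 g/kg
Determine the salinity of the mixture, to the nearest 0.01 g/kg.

26.36 g/kg

By conservation of dissolved salt,
salt = 16,800×28.5 + 42,000×35.8 + 27,500×12.5 + 2,320×4.1 = 478,800 + 1,503,600 + 343,750 + 9,512 = 2,335,662
volume = 16,800 + 42,000 + 27,500 + 2,320 = 88,620 L
S = 2,335,662 / 88,620 = 26.3559 g/kg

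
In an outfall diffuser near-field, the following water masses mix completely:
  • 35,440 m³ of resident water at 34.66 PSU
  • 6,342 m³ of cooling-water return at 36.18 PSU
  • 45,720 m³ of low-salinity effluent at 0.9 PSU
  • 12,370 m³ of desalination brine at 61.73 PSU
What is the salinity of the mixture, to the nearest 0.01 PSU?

22.65 PSU

By conservation of dissolved salt,
salt = 35,440×34.66 + 6,342×36.18 + 45,720×0.9 + 12,370×61.73 = 1,228,350.4 + 229,453.56 + 41,148 + 763,600.1 = 2,262,552.06
volume = 35,440 + 6,342 + 45,720 + 12,370 = 99,872 m³
S = 2,262,552.06 / 99,872 = 22.6545 PSU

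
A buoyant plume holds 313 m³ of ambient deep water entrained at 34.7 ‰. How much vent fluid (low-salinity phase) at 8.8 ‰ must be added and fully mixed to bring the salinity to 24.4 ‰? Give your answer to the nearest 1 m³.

207 m³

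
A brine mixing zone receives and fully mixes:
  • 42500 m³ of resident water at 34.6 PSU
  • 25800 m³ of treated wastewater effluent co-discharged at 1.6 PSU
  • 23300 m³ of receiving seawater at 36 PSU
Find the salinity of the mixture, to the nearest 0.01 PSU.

Mass of salt is conserved:
salt = 42,500×34.6 + 25,800×1.6 + 23,300×36 = 1,470,500 + 41,280 + 838,800 = 2,350,580
volume = 42,500 + 25,800 + 23,300 = 91,600 m³
S = 2,350,580 / 91,600 = 25.6614 PSU

25.66 PSU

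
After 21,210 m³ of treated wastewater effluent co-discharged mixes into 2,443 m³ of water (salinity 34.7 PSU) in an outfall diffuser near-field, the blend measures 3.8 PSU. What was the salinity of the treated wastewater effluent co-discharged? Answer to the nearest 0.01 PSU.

0.24 PSU

Salt balance: 2,443×34.7 + 21,210×S = 23,653×3.8
84,772.1 + 21,210·S = 89,881.4
S = (89,881.4 − 84,772.1) / 21,210 = 0.2409 PSU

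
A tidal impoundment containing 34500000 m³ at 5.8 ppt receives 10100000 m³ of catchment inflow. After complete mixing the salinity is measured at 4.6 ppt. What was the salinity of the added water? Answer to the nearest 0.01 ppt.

Salt balance: 34,500,000×5.8 + 10,100,000×S = 44,600,000×4.6
200,100,000 + 10,100,000·S = 205,160,000
S = (205,160,000 − 200,100,000) / 10,100,000 = 0.501 ppt

0.50 ppt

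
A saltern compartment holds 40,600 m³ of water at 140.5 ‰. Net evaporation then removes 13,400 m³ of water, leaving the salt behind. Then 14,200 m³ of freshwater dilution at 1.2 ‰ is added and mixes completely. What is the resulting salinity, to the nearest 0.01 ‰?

138.20 ‰

After evaporation: salt = 40,600×140.5 = 5,704,300; volume = 40,600 − 13,400 = 27,200 m³
After mixing: salt = 5,704,300 + 14,200×1.2 = 5,721,340; volume = 27,200 + 14,200 = 41,400 m³
S = 5,721,340 / 41,400 = 138.1966 ‰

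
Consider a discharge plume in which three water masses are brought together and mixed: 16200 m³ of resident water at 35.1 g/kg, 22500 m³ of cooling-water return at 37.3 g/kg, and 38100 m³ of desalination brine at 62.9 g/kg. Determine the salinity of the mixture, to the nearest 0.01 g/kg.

Weighted by volume,
salt = 16,200×35.1 + 22,500×37.3 + 38,100×62.9 = 568,620 + 839,250 + 2,396,490 = 3,804,360
volume = 16,200 + 22,500 + 38,100 = 76,800 m³
S = 3,804,360 / 76,800 = 49.5359 g/kg

49.54 g/kg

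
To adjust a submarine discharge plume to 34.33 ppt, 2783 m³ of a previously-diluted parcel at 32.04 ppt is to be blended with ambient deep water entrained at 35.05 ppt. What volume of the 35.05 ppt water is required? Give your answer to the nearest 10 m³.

Salt balance: 2,783×32.04 + V×35.05 = (2,783+V)×34.33
89,167.32 + 35.05V = 95,540.39 + 34.33V
6,373.07 = 0.72V
V = 8,851.49 m³

8850 m³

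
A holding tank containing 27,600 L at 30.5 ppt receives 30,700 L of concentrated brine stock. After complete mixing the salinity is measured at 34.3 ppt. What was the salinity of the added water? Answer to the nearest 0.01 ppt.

Salt balance: 27,600×30.5 + 30,700×S = 58,300×34.3
841,800 + 30,700·S = 1,999,690
S = (1,999,690 − 841,800) / 30,700 = 37.7163 ppt

37.72 ppt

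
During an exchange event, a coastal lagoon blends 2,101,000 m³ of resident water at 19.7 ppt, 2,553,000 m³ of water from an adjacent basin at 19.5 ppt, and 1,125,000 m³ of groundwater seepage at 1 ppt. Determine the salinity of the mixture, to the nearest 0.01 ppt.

15.97 ppt

Total salt / total volume:
salt = 2,101,000×19.7 + 2,553,000×19.5 + 1,125,000×1 = 41,389,700 + 49,783,500 + 1,125,000 = 92,298,200
volume = 2,101,000 + 2,553,000 + 1,125,000 = 5,779,000 m³
S = 92,298,200 / 5,779,000 = 15.9713 ppt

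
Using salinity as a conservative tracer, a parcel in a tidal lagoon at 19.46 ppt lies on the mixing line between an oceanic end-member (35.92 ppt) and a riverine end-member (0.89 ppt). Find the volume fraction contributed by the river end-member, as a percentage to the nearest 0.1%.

Let f be the freshwater fraction. Salt balance per unit volume:
f×0.89 + (1−f)×35.92 = 19.46
f = (35.92 − 19.46) / (35.92 − 0.89) = 16.46/35.03 = 0.4699

47.0%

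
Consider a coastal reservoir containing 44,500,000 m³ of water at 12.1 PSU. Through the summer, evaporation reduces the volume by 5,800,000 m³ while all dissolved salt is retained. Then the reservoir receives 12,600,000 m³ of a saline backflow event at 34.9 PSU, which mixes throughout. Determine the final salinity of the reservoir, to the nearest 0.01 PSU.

19.07 PSU

After evaporation: salt = 44,500,000×12.1 = 538,450,000; volume = 44,500,000 − 5,800,000 = 38,700,000 m³
After mixing: salt = 538,450,000 + 12,600,000×34.9 = 978,190,000; volume = 38,700,000 + 12,600,000 = 51,300,000 m³
S = 978,190,000 / 51,300,000 = 19.068 PSU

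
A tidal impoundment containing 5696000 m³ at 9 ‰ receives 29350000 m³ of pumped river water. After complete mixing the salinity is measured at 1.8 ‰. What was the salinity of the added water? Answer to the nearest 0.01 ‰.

0.40 ‰

Salt balance: 5,696,000×9 + 29,350,000×S = 35,046,000×1.8
51,264,000 + 29,350,000·S = 63,082,800
S = (63,082,800 − 51,264,000) / 29,350,000 = 0.4027 ‰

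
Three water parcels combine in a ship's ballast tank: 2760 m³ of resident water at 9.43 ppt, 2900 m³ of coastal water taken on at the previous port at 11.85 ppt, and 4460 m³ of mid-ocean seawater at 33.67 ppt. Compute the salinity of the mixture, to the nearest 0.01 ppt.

By conservation of dissolved salt,
salt = 2,760×9.43 + 2,900×11.85 + 4,460×33.67 = 26,026.8 + 34,365 + 150,168.2 = 210,560
volume = 2,760 + 2,900 + 4,460 = 10,120 m³
S = 210,560 / 10,120 = 20.8063 ppt

20.81 ppt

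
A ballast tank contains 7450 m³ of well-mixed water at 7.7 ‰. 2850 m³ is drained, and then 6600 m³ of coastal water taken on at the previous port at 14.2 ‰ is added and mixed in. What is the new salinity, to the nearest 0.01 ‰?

11.53 ‰

Remaining after removal: 4,600 m³ at 7.7 ‰ (salt = 35,420)
After addition: salt = 35,420 + 6,600×14.2 = 129,140; volume = 11,200 m³
S = 129,140 / 11,200 = 11.5304 ‰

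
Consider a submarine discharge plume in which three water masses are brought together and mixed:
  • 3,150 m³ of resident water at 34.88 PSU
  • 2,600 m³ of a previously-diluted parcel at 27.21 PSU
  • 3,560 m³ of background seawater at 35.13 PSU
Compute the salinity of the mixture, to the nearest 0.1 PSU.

32.8 PSU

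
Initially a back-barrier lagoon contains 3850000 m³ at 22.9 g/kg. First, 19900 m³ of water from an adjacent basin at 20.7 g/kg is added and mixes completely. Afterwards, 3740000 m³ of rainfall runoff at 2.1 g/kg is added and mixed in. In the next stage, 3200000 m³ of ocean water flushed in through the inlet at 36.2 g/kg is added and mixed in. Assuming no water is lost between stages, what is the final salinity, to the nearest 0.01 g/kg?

Salt balance:
Initial salt = 3,850,000×22.9 = 88,165,000
After stage 1: salt = 88,165,000 + 19,900×20.7 = 88,576,930; volume = 3,869,900 m³; S = 22.889 g/kg
After stage 2: salt = 88,576,930 + 3,740,000×2.1 = 96,430,930; volume = 7,609,900 m³; S = 12.672 g/kg
After stage 3: salt = 96,430,930 + 3,200,000×36.2 = 212,270,930; volume = 10,809,900 m³
S = 212,270,930 / 10,809,900 = 19.6367 g/kg

19.64 g/kg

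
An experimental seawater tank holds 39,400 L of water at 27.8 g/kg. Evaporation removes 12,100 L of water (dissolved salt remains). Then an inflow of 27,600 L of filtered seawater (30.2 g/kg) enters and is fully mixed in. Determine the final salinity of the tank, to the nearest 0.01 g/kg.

35.13 g/kg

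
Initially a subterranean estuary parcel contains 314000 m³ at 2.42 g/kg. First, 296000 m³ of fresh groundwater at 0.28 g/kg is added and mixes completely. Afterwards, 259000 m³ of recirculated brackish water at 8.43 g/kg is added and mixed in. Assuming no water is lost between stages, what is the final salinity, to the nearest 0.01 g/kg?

3.48 g/kg

Weighted by volume,
Initial salt = 314,000×2.42 = 759,880
After stage 1: salt = 759,880 + 296,000×0.28 = 842,760; volume = 610,000 m³; S = 1.382 g/kg
After stage 2: salt = 842,760 + 259,000×8.43 = 3,026,130; volume = 869,000 m³
S = 3,026,130 / 869,000 = 3.4823 g/kg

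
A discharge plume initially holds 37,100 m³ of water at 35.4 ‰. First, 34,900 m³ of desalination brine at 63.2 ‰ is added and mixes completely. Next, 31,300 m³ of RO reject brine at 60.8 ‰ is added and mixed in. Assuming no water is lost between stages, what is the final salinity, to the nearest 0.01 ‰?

52.49 ‰

Conserving salt mass:
Initial salt = 37,100×35.4 = 1,313,340
After stage 1: salt = 1,313,340 + 34,900×63.2 = 3,519,020; volume = 72,000 m³; S = 48.875 ‰
After stage 2: salt = 3,519,020 + 31,300×60.8 = 5,422,060; volume = 103,300 m³
S = 5,422,060 / 103,300 = 52.4885 ‰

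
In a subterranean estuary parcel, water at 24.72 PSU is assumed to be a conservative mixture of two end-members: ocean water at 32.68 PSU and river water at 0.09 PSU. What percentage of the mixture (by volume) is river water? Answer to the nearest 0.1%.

24.4%

Let f be the freshwater fraction. Salt balance per unit volume:
f×0.09 + (1−f)×32.68 = 24.72
f = (32.68 − 24.72) / (32.68 − 0.09) = 7.96/32.59 = 0.2442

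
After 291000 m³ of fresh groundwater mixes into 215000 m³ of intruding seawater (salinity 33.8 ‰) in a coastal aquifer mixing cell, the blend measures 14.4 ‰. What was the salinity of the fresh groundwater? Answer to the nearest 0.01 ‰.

0.07 ‰

Salt balance: 215,000×33.8 + 291,000×S = 506,000×14.4
7,267,000 + 291,000·S = 7,286,400
S = (7,286,400 − 7,267,000) / 291,000 = 0.0667 ‰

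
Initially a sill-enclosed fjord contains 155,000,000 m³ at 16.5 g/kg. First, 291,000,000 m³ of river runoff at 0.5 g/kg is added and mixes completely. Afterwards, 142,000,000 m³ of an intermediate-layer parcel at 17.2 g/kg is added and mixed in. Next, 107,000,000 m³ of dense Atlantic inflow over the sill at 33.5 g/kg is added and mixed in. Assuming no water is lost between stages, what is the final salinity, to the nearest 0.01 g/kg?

Salt balance:
Initial salt = 155,000,000×16.5 = 2,557,500,000
After stage 1: salt = 2,557,500,000 + 291,000,000×0.5 = 2,703,000,000; volume = 446,000,000 m³; S = 6.061 g/kg
After stage 2: salt = 2,703,000,000 + 142,000,000×17.2 = 5,145,400,000; volume = 588,000,000 m³; S = 8.751 g/kg
After stage 3: salt = 5,145,400,000 + 107,000,000×33.5 = 8,729,900,000; volume = 695,000,000 m³
S = 8,729,900,000 / 695,000,000 = 12.561 g/kg

12.56 g/kg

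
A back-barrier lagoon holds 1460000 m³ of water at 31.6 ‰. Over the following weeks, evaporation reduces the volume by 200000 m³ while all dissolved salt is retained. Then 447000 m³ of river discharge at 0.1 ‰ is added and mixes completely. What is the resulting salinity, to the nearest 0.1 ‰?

27.1 ‰

After evaporation: salt = 1,460,000×31.6 = 46,136,000; volume = 1,460,000 − 200,000 = 1,260,000 m³
After mixing: salt = 46,136,000 + 447,000×0.1 = 46,180,700; volume = 1,260,000 + 447,000 = 1,707,000 m³
S = 46,180,700 / 1,707,000 = 27.0537 ‰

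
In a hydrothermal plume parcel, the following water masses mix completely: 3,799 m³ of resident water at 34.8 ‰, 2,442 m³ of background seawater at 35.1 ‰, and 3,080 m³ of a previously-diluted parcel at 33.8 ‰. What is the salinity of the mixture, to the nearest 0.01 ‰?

34.55 ‰

Conserving salt mass:
salt = 3,799×34.8 + 2,442×35.1 + 3,080×33.8 = 132,205.2 + 85,714.2 + 104,104 = 322,023.4
volume = 3,799 + 2,442 + 3,080 = 9,321 m³
S = 322,023.4 / 9,321 = 34.5482 ‰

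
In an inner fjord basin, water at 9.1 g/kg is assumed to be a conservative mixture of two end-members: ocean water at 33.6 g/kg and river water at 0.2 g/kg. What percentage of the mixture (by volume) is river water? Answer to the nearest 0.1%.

73.4%

Let f be the freshwater fraction. Salt balance per unit volume:
f×0.2 + (1−f)×33.6 = 9.1
f = (33.6 − 9.1) / (33.6 − 0.2) = 24.5/33.4 = 0.7335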